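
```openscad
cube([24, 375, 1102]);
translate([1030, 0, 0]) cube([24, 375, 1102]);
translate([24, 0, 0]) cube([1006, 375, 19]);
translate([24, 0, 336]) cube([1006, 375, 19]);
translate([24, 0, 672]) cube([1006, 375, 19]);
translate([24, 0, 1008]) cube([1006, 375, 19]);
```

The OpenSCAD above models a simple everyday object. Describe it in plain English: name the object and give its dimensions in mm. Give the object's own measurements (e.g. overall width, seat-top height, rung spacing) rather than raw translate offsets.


An open bookshelf. Two side panels, each 24 mm thick, 375 mm deep and 1102 mm tall, stand 1054 mm apart (outside-to-outside). Between them sit 4 shelves, each 19 mm thick and 375 mm deep, spanning the full gap between the sides. The bottom shelf rests on the floor (its underside at z = 0) and the clear gap between one shelf's top and the next shelf's underside is 317 mm.


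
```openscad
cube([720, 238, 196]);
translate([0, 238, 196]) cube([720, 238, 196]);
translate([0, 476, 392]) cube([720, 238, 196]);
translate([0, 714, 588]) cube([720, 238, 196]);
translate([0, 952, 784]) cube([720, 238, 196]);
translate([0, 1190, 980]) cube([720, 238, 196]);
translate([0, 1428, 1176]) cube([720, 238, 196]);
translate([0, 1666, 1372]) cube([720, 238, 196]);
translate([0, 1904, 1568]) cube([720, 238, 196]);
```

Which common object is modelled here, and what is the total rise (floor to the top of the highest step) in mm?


A staircase. The total rise is 1764 mm.

9 identical blocks, each offset up and back from the previous — a staircase. Each step is 196 mm tall and there are 9 of them, so the total rise is 9 × 196 = 1764 mm.


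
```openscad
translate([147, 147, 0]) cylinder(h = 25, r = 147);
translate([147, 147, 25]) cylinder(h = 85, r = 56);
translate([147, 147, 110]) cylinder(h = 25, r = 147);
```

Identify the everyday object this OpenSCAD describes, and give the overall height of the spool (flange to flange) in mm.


A spool. The overall height is 135 mm.

Three coaxial cylinders, large–small–large — a spool. Two 25 mm flanges and a 85 mm core give 25 + 85 + 25 = 135 mm.


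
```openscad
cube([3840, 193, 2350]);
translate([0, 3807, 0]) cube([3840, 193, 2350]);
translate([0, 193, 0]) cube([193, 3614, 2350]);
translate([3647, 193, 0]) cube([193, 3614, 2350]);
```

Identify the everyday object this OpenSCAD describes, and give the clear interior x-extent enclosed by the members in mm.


A house (or room) frame. The interior width is 3454 mm.

Four 2350 mm walls enclosing a rectangle with no floor or roof — a room or house frame. Outside width is 3840 mm and wall thickness is 193 mm, so the interior width is 3840 − 2 × 193 = 3454 mm.


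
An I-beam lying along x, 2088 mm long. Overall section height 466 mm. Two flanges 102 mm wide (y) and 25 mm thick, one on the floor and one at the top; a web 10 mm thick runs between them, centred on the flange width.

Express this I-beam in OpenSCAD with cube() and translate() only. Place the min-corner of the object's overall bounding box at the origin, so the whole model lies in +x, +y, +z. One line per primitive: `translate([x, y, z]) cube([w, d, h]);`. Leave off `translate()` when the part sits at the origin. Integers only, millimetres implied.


cube([2088, 102, 25]);
translate([0, 46, 25]) cube([2088, 10, 416]);
translate([0, 0, 441]) cube([2088, 102, 25]);


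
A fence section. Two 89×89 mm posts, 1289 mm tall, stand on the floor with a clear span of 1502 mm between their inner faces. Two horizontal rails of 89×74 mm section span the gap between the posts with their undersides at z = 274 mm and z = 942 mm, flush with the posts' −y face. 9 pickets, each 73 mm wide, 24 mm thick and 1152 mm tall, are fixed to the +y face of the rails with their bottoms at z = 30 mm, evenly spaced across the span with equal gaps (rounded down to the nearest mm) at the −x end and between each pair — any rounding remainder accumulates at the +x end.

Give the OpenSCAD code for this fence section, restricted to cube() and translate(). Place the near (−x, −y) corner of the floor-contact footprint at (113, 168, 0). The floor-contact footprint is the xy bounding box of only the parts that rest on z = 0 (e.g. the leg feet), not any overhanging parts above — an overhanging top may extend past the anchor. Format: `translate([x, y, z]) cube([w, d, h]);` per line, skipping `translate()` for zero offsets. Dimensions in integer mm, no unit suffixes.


translate([113, 168, 0]) cube([89, 89, 1289]);
translate([1704, 168, 0]) cube([89, 89, 1289]);
translate([202, 168, 274]) cube([1502, 89, 74]);
translate([202, 168, 942]) cube([1502, 89, 74]);
translate([286, 257, 30]) cube([73, 24, 1152]);
translate([443, 257, 30]) cube([73, 24, 1152]);
translate([600, 257, 30]) cube([73, 24, 1152]);
translate([757, 257, 30]) cube([73, 24, 1152]);
translate([914, 257, 30]) cube([73, 24, 1152]);
translate([1071, 257, 30]) cube([73, 24, 1152]);
translate([1228, 257, 30]) cube([73, 24, 1152]);
translate([1385, 257, 30]) cube([73, 24, 1152]);
translate([1542, 257, 30]) cube([73, 24, 1152]);


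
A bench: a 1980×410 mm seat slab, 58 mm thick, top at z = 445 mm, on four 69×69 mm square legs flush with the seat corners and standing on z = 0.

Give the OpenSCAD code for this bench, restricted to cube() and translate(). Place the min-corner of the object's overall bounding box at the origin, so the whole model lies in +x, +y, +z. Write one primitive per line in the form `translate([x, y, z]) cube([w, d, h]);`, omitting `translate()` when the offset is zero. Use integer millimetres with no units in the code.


// leg_h = 445 − 58 = 387
translate([0, 0, 387]) cube([1980, 410, 58]);
cube([69, 69, 387]);
translate([0, 341, 0]) cube([69, 69, 387]);
translate([1911, 0, 0]) cube([69, 69, 387]);
translate([1911, 341, 0]) cube([69, 69, 387]);


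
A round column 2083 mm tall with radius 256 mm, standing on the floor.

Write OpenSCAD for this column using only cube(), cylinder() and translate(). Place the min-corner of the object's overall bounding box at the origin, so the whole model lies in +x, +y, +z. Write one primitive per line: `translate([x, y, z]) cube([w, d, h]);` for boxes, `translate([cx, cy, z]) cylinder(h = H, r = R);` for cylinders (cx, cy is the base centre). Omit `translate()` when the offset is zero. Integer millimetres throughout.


translate([256, 256, 0]) cylinder(h = 2083, r = 256);


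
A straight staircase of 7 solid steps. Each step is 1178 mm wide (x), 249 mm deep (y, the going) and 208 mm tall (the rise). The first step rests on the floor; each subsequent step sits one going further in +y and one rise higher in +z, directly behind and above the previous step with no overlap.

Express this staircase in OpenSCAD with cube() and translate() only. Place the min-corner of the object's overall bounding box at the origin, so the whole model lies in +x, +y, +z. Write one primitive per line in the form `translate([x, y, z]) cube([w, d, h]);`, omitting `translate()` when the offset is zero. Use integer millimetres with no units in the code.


cube([1178, 249, 208]);
translate([0, 249, 208]) cube([1178, 249, 208]);
translate([0, 498, 416]) cube([1178, 249, 208]);
translate([0, 747, 624]) cube([1178, 249, 208]);
translate([0, 996, 832]) cube([1178, 249, 208]);
translate([0, 1245, 1040]) cube([1178, 249, 208]);
translate([0, 1494, 1248]) cube([1178, 249, 208]);


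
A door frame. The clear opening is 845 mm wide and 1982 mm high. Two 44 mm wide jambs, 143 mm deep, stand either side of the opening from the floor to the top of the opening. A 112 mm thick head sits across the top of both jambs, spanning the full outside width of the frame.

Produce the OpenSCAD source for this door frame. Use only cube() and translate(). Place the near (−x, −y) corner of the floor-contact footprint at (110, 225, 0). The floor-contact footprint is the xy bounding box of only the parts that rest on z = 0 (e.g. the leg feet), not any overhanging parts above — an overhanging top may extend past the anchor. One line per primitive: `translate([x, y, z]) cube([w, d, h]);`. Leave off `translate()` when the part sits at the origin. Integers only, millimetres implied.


translate([110, 225, 0]) cube([44, 143, 1982]);
translate([999, 225, 0]) cube([44, 143, 1982]);
translate([110, 225, 1982]) cube([933, 143, 112]);


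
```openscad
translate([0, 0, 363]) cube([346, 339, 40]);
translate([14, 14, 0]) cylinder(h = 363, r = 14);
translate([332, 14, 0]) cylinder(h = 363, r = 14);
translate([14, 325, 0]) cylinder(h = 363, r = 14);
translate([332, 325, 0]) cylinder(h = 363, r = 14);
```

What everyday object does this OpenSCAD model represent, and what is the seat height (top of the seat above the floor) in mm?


A stool. The seat height is 403 mm.

A 346×339×40 slab at z = 363 on four corner cylinders — a stool. The seat top is 363 + 40 = 403 mm.


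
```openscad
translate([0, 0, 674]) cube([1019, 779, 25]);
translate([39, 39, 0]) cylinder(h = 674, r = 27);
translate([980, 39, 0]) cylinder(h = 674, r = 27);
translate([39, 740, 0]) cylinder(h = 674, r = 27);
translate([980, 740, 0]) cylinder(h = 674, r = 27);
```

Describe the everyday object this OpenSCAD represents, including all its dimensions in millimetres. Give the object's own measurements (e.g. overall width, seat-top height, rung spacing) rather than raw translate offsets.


A rectangular dining table. The top is 1019×779×25 mm with its upper surface at z = 699 mm. It stands on four round legs of 54 mm diameter, each leg's bounding box inset 12 mm from the nearest pair of top edges, running from the floor to the underside of the top.


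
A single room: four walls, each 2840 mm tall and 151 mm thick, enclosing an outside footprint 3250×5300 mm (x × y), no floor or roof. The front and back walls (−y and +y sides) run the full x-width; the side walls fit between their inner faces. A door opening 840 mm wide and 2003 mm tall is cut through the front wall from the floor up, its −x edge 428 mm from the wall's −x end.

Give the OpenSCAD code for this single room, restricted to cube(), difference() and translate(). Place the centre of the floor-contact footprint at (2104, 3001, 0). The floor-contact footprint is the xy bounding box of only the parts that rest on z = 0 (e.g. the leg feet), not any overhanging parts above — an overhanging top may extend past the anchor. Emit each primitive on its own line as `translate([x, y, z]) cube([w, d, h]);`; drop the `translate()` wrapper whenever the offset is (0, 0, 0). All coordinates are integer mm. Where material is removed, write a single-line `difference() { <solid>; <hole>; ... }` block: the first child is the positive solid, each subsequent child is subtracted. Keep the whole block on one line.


difference() { translate([479, 351, 0]) cube([3250, 151, 2840]); translate([907, 351, 0]) cube([840, 151, 2003]); }
translate([479, 5500, 0]) cube([3250, 151, 2840]);
translate([479, 502, 0]) cube([151, 4998, 2840]);
translate([3578, 502, 0]) cube([151, 4998, 2840]);


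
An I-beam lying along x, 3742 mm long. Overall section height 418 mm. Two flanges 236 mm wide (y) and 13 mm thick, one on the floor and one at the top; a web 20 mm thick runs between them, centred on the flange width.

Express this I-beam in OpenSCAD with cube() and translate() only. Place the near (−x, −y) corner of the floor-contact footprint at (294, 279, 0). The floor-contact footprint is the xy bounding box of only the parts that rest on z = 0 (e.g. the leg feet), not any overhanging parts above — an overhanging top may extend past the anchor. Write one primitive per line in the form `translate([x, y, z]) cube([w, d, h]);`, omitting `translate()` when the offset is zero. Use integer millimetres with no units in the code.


translate([294, 279, 0]) cube([3742, 236, 13]);
translate([294, 387, 13]) cube([3742, 20, 392]);
translate([294, 279, 405]) cube([3742, 236, 13]);


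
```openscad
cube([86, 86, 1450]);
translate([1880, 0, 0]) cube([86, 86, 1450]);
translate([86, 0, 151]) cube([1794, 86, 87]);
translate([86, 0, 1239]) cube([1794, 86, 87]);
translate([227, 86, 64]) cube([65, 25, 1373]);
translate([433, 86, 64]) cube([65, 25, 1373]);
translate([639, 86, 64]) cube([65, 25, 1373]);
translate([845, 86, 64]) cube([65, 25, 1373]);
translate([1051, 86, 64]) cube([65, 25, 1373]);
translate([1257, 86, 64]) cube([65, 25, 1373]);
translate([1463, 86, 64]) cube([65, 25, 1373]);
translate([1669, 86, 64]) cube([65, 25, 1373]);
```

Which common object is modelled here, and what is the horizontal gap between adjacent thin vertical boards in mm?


A fence section. The picket gap is 141 mm.

Two posts, two rails, 8 pickets — a fence section. Span 1794 mm holds 8 pickets of 65 mm with 9 equal gaps: ⌊(1794 − 8·65) / 9⌋ = 141 mm.


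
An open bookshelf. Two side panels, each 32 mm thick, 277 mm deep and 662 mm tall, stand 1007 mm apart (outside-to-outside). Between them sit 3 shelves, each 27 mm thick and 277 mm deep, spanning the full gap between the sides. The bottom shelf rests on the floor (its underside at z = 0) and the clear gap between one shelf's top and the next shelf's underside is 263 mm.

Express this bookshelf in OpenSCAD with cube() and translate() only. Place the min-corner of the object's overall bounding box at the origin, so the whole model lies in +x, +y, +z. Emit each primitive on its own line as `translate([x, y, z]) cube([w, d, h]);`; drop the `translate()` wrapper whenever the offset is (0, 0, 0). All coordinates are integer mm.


cube([32, 277, 662]);
translate([975, 0, 0]) cube([32, 277, 662]);
translate([32, 0, 0]) cube([943, 277, 27]);
translate([32, 0, 290]) cube([943, 277, 27]);
translate([32, 0, 580]) cube([943, 277, 27]);


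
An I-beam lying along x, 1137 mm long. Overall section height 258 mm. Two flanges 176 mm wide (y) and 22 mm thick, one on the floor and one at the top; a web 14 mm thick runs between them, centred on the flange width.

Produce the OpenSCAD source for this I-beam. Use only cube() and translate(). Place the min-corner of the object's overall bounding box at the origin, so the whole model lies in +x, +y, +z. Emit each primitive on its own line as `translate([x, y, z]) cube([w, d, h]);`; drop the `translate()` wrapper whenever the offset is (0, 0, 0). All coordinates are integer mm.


cube([1137, 176, 22]);
translate([0, 81, 22]) cube([1137, 14, 214]);
translate([0, 0, 236]) cube([1137, 176, 22]);


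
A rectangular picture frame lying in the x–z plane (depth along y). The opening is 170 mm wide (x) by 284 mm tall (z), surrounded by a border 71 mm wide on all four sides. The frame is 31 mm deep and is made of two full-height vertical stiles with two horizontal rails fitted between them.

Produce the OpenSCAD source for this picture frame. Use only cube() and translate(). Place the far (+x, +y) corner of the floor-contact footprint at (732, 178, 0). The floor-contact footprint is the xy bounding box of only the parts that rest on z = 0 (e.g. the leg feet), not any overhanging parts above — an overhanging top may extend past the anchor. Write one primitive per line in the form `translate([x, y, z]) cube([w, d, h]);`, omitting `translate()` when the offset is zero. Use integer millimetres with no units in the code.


translate([420, 147, 0]) cube([71, 31, 426]);
translate([661, 147, 0]) cube([71, 31, 426]);
translate([491, 147, 0]) cube([170, 31, 71]);
translate([491, 147, 355]) cube([170, 31, 71]);


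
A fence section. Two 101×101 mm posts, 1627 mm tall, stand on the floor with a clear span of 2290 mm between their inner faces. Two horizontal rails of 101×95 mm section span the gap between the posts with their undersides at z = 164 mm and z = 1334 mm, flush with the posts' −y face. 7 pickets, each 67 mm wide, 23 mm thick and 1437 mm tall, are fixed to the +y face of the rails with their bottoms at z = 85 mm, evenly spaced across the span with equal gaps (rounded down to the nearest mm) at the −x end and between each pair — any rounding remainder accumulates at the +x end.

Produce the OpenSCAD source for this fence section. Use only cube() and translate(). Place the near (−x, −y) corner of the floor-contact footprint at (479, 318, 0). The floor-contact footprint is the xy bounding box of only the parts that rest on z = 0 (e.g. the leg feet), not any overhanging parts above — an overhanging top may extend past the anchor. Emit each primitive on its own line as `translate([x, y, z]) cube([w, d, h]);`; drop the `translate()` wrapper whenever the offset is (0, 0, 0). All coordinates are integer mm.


translate([479, 318, 0]) cube([101, 101, 1627]);
translate([2870, 318, 0]) cube([101, 101, 1627]);
translate([580, 318, 164]) cube([2290, 101, 95]);
translate([580, 318, 1334]) cube([2290, 101, 95]);
translate([807, 419, 85]) cube([67, 23, 1437]);
translate([1101, 419, 85]) cube([67, 23, 1437]);
translate([1395, 419, 85]) cube([67, 23, 1437]);
translate([1689, 419, 85]) cube([67, 23, 1437]);
translate([1983, 419, 85]) cube([67, 23, 1437]);
translate([2277, 419, 85]) cube([67, 23, 1437]);
translate([2571, 419, 85]) cube([67, 23, 1437]);


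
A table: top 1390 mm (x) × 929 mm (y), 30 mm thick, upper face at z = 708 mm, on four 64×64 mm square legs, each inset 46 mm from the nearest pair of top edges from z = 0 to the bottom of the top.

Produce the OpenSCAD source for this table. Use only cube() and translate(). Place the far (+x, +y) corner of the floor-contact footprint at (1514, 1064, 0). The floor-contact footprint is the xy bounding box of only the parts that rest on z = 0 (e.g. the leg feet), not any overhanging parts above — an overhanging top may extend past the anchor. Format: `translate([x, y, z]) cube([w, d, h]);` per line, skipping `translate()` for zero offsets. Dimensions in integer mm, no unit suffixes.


translate([170, 181, 678]) cube([1390, 929, 30]);
translate([216, 227, 0]) cube([64, 64, 678]);
translate([1450, 227, 0]) cube([64, 64, 678]);
translate([216, 1000, 0]) cube([64, 64, 678]);
translate([1450, 1000, 0]) cube([64, 64, 678]);


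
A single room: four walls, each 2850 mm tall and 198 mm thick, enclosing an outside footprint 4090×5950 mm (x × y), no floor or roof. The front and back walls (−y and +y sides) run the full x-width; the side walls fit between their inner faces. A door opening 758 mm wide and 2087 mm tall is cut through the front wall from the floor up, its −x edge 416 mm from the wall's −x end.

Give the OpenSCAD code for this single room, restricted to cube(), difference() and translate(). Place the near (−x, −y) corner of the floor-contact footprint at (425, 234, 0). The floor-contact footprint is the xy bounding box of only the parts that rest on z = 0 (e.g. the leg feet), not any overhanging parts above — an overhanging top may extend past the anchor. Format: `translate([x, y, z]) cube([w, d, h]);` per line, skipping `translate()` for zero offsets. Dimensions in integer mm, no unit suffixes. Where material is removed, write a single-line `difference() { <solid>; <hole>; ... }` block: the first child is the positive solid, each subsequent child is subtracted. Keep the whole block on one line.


difference() { translate([425, 234, 0]) cube([4090, 198, 2850]); translate([841, 234, 0]) cube([758, 198, 2087]); }
translate([425, 5986, 0]) cube([4090, 198, 2850]);
translate([425, 432, 0]) cube([198, 5554, 2850]);
translate([4317, 432, 0]) cube([198, 5554, 2850]);


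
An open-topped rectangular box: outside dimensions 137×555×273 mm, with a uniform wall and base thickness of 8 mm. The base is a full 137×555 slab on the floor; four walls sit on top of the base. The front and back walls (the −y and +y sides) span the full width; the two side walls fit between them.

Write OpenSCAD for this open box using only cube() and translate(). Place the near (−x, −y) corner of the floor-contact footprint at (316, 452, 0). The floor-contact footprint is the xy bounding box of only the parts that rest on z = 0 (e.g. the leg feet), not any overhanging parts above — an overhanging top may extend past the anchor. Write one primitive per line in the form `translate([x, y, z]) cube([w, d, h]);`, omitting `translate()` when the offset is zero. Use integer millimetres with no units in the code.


translate([316, 452, 0]) cube([137, 555, 8]);
translate([316, 452, 8]) cube([137, 8, 265]);
translate([316, 999, 8]) cube([137, 8, 265]);
translate([316, 460, 8]) cube([8, 539, 265]);
translate([445, 460, 8]) cube([8, 539, 265]);


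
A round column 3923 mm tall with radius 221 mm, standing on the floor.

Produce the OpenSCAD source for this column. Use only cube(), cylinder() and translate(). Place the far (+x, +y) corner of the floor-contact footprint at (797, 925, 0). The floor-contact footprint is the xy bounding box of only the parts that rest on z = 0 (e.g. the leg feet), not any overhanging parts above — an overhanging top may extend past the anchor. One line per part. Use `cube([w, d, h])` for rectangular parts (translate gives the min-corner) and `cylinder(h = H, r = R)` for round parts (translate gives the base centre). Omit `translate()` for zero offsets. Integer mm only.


translate([576, 704, 0]) cylinder(h = 3923, r = 221);


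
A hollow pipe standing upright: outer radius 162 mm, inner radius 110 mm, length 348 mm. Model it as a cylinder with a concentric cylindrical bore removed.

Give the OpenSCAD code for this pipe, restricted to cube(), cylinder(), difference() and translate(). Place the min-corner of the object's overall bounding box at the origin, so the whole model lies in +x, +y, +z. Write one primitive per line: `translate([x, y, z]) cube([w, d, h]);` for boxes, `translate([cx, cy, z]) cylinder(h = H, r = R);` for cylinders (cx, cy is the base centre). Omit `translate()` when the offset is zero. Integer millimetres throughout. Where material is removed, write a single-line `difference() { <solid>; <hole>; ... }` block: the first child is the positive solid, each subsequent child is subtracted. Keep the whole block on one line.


difference() { translate([162, 162, 0]) cylinder(h = 348, r = 162); translate([162, 162, 0]) cylinder(h = 348, r = 110); }


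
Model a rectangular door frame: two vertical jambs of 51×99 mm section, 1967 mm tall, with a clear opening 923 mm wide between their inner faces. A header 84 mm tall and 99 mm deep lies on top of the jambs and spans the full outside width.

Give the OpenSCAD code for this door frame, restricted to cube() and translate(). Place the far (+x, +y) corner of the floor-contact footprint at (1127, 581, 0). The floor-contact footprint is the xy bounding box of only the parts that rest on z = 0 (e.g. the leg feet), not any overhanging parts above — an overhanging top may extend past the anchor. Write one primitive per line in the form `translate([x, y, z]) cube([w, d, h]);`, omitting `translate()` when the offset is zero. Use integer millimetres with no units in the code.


translate([102, 482, 0]) cube([51, 99, 1967]);
translate([1076, 482, 0]) cube([51, 99, 1967]);
translate([102, 482, 1967]) cube([1025, 99, 84]);


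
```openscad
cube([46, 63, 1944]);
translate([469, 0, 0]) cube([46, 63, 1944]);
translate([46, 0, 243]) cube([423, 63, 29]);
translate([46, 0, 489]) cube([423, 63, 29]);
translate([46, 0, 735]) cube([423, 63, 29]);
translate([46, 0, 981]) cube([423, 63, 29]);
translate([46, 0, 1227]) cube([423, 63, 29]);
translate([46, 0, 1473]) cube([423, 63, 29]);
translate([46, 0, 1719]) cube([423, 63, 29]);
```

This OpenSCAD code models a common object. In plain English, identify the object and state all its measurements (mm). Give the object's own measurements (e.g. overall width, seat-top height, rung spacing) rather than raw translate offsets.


A straight ladder. Two 46×63 mm vertical rails, 1944 mm tall, stand 515 mm apart (outside-to-outside) with their front faces coplanar on the −y side. 7 rungs, each 63 mm deep and 29 mm tall, span between the inner faces of the rails, front faces flush with the rails. The lowest rung's underside is at z = 243 mm and rungs are spaced 246 mm apart (underside to underside).


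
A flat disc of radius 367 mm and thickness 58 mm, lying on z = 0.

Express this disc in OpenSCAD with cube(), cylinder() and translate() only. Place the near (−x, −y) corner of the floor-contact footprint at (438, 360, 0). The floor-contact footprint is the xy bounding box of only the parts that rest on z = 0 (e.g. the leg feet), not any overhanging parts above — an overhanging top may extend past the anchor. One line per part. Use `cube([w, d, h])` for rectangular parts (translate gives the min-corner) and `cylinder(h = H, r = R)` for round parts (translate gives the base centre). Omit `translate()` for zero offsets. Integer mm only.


translate([805, 727, 0]) cylinder(h = 58, r = 367);


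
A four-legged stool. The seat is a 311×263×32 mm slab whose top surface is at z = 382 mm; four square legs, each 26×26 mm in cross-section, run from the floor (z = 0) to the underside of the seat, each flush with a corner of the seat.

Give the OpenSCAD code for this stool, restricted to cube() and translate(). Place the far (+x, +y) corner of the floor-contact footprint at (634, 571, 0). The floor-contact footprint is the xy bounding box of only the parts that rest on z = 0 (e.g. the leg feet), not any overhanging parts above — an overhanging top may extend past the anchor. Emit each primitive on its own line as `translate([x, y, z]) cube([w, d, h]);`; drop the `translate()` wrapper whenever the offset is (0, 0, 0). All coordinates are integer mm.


// leg_h = 382 - 32 = 350
translate([323, 308, 350]) cube([311, 263, 32]);
translate([323, 308, 0]) cube([26, 26, 350]);
translate([608, 308, 0]) cube([26, 26, 350]);
translate([323, 545, 0]) cube([26, 26, 350]);
translate([608, 545, 0]) cube([26, 26, 350]);


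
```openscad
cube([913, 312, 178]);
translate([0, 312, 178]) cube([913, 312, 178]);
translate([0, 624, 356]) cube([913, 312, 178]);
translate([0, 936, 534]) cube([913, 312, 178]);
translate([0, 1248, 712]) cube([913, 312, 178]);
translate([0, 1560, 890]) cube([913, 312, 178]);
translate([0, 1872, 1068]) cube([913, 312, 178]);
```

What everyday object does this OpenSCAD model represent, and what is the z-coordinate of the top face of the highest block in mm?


A staircase. The total rise is 1246 mm.

7 identical blocks, each offset up and back from the previous — a staircase. Each step is 178 mm tall and there are 7 of them, so the total rise is 7 × 178 = 1246 mm.


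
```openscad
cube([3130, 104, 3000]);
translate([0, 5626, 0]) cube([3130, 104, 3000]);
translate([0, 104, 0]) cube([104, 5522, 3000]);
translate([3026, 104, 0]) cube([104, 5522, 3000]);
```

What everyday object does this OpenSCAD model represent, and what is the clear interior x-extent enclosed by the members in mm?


A house (or room) frame. The interior width is 2922 mm.

Four 3000 mm walls enclosing a rectangle with no floor or roof — a room or house frame. Outside width is 3130 mm and wall thickness is 104 mm, so the interior width is 3130 − 2 × 104 = 2922 mm.


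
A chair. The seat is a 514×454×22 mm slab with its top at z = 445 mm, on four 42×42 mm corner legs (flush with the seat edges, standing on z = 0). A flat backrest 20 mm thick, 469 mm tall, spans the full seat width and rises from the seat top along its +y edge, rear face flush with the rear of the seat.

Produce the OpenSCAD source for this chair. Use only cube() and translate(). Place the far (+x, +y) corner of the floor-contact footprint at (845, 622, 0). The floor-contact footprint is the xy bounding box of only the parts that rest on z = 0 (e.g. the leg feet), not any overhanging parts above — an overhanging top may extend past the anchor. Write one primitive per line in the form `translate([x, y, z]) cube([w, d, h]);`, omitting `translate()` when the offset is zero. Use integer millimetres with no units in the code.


translate([331, 168, 423]) cube([514, 454, 22]);
translate([331, 168, 0]) cube([42, 42, 423]);
translate([803, 168, 0]) cube([42, 42, 423]);
translate([331, 580, 0]) cube([42, 42, 423]);
translate([803, 580, 0]) cube([42, 42, 423]);
translate([331, 602, 445]) cube([514, 20, 469]);


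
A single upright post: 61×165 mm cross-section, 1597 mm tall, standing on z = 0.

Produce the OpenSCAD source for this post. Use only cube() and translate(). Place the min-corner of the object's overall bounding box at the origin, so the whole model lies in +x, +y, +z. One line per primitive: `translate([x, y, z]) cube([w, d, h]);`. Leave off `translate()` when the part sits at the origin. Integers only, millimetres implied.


cube([61, 165, 1597]);


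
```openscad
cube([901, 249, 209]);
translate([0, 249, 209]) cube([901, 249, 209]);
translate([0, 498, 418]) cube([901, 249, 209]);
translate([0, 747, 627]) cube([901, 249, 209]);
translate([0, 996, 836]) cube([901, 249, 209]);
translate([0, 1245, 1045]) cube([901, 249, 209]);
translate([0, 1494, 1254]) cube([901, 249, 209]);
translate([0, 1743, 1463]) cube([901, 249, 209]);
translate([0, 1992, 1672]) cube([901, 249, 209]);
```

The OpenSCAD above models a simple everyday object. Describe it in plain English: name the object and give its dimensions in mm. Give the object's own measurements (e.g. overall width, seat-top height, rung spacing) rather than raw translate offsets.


A straight staircase of 9 solid steps. Each step is 901 mm wide (x), 249 mm deep (y, the going) and 209 mm tall (the rise). The first step rests on the floor; each subsequent step sits one going further in +y and one rise higher in +z, directly behind and above the previous step with no overlap.


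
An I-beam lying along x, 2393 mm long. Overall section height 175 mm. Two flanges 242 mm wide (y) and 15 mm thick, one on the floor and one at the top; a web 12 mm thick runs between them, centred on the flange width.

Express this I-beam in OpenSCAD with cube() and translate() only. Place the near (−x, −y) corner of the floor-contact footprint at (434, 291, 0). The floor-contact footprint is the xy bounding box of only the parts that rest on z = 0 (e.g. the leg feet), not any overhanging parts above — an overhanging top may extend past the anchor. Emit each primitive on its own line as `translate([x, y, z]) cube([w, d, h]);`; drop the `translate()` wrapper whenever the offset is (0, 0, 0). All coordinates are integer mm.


translate([434, 291, 0]) cube([2393, 242, 15]);
translate([434, 406, 15]) cube([2393, 12, 145]);
translate([434, 291, 160]) cube([2393, 242, 15]);


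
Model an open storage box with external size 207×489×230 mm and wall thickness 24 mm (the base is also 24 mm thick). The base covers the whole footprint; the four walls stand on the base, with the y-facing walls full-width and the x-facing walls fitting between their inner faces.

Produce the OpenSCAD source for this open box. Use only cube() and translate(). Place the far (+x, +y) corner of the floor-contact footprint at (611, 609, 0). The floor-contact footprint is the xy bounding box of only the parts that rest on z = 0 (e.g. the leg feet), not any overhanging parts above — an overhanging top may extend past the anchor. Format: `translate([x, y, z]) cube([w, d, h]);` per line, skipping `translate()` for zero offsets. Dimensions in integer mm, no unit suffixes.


translate([404, 120, 0]) cube([207, 489, 24]);
translate([404, 120, 24]) cube([207, 24, 206]);
translate([404, 585, 24]) cube([207, 24, 206]);
translate([404, 144, 24]) cube([24, 441, 206]);
translate([587, 144, 24]) cube([24, 441, 206]);


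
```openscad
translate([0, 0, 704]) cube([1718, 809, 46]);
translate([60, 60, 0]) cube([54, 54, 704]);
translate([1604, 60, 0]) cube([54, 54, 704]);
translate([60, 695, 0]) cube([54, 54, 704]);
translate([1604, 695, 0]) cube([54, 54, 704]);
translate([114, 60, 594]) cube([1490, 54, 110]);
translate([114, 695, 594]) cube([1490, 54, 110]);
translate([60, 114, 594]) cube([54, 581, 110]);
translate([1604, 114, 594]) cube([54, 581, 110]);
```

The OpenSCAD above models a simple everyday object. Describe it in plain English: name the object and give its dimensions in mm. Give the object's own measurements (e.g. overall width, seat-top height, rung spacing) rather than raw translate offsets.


A table: top 1718 mm (x) × 809 mm (y), 46 mm thick, upper face at z = 750 mm, on four 54×54 mm square legs, each inset 60 mm from the nearest pair of top edges from z = 0 to the bottom of the top. Four apron rails, 54 mm thick and 110 mm tall, run between adjacent legs with their top edges flush with the underside of the top and their outer faces flush with the legs' outer faces.


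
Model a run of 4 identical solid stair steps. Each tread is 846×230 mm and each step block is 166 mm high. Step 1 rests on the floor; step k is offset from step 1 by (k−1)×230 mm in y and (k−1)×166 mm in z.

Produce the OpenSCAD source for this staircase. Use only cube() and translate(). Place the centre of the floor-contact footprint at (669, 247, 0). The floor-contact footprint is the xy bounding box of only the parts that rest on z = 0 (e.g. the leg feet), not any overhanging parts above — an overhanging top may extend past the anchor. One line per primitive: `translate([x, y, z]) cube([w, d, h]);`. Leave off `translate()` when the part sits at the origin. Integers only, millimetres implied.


translate([246, 132, 0]) cube([846, 230, 166]);
translate([246, 362, 166]) cube([846, 230, 166]);
translate([246, 592, 332]) cube([846, 230, 166]);
translate([246, 822, 498]) cube([846, 230, 166]);


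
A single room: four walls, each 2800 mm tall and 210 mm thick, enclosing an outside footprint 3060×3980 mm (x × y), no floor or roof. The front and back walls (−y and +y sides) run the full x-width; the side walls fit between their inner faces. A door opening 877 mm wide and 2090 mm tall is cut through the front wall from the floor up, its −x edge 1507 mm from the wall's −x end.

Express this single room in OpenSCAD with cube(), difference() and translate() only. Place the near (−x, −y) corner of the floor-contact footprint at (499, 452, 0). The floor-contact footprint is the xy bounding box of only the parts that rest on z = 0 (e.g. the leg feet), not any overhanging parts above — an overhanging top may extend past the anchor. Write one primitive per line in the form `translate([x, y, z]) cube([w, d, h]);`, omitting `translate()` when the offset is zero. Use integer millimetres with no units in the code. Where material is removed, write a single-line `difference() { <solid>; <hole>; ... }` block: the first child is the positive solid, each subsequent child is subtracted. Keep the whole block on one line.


difference() { translate([499, 452, 0]) cube([3060, 210, 2800]); translate([2006, 452, 0]) cube([877, 210, 2090]); }
translate([499, 4222, 0]) cube([3060, 210, 2800]);
translate([499, 662, 0]) cube([210, 3560, 2800]);
translate([3349, 662, 0]) cube([210, 3560, 2800]);


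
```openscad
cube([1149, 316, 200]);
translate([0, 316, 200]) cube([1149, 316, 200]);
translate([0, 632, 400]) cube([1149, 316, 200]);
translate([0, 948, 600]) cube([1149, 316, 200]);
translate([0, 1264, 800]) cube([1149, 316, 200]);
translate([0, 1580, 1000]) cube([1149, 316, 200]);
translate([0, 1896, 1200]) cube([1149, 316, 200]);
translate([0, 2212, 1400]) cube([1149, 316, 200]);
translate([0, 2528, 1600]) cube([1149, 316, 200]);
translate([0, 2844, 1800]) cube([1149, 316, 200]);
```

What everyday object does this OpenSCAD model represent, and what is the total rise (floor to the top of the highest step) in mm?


A staircase. The total rise is 2000 mm.

10 identical blocks, each offset up and back from the previous — a staircase. Each step is 200 mm tall and there are 10 of them, so the total rise is 10 × 200 = 2000 mm.


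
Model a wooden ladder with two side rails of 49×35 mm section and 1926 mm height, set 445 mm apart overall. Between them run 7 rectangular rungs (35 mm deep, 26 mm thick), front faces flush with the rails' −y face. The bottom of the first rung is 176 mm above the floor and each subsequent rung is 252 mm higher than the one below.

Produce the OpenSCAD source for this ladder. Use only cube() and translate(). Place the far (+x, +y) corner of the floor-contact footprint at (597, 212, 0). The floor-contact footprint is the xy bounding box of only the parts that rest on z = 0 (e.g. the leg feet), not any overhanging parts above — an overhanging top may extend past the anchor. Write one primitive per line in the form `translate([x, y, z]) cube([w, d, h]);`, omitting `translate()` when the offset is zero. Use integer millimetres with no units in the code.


translate([152, 177, 0]) cube([49, 35, 1926]);
translate([548, 177, 0]) cube([49, 35, 1926]);
translate([201, 177, 176]) cube([347, 35, 26]);
translate([201, 177, 428]) cube([347, 35, 26]);
translate([201, 177, 680]) cube([347, 35, 26]);
translate([201, 177, 932]) cube([347, 35, 26]);
translate([201, 177, 1184]) cube([347, 35, 26]);
translate([201, 177, 1436]) cube([347, 35, 26]);
translate([201, 177, 1688]) cube([347, 35, 26]);


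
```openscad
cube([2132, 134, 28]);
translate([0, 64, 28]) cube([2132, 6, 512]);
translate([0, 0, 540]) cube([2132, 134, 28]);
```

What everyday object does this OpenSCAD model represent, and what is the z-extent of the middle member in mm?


An I-beam. The web height is 512 mm.

Two wide flanges with a thin centred web — an I-beam. Overall 568 mm minus two 28 mm flanges gives a web of 568 − 2·28 = 512 mm.


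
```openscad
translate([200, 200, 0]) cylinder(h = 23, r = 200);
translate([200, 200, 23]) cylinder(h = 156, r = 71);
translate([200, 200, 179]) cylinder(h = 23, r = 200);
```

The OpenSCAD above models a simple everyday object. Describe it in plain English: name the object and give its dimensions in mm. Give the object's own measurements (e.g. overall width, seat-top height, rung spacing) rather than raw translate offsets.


A spool: two coaxial disc flanges of radius 200 mm and thickness 23 mm, joined by a core cylinder of radius 71 mm and height 156 mm. The lower flange rests on z = 0 and the three cylinders share a vertical axis.


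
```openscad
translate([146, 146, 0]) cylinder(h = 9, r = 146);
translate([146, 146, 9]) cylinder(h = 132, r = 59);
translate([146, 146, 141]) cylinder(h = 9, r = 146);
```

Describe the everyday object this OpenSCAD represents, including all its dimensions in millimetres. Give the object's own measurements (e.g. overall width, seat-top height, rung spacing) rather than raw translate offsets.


A spool: two coaxial disc flanges of radius 146 mm and thickness 9 mm, joined by a core cylinder of radius 59 mm and height 132 mm. The lower flange rests on z = 0 and the three cylinders share a vertical axis.


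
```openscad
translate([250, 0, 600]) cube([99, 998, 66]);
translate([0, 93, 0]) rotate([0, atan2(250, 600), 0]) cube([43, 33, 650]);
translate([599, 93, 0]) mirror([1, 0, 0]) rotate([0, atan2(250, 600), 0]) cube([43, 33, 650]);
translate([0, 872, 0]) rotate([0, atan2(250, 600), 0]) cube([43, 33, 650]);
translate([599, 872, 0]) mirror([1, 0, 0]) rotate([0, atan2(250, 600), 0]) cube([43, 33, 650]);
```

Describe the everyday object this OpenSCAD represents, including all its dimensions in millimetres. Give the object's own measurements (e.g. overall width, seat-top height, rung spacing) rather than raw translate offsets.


A sawhorse. A 99×998×66 mm beam (x, y, z) sits on two A-frame leg pairs. Each pair is two raked legs of 43×33 mm section (33 mm along y) splaying symmetrically in x. Each leg rises 600 mm vertically over 250 mm of horizontal reach and is 650 mm long along its own axis. Every leg's outer bottom edge rests on the floor and its outer top edge meets a bottom edge of the beam — the left legs (tilting toward +x) meet the beam's −x bottom edge, the right legs (their mirror images, tilting toward −x) meet its +x bottom edge — so the leg tops tuck under the beam, the beam's underside is 600 mm above the floor, and the feet are 599 mm apart outside-to-outside with the beam centred between them. The two leg pairs are set in 93 mm from either end of the beam.


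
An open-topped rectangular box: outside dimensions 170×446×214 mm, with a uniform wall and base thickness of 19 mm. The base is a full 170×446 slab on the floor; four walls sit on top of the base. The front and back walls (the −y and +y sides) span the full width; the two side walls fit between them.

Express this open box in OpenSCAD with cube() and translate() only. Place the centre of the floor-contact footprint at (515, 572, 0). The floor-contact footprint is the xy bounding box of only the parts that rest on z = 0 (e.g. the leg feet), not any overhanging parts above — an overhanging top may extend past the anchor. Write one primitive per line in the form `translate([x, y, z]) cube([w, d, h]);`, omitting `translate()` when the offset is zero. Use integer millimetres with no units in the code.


translate([430, 349, 0]) cube([170, 446, 19]);
translate([430, 349, 19]) cube([170, 19, 195]);
translate([430, 776, 19]) cube([170, 19, 195]);
translate([430, 368, 19]) cube([19, 408, 195]);
translate([581, 368, 19]) cube([19, 408, 195]);
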